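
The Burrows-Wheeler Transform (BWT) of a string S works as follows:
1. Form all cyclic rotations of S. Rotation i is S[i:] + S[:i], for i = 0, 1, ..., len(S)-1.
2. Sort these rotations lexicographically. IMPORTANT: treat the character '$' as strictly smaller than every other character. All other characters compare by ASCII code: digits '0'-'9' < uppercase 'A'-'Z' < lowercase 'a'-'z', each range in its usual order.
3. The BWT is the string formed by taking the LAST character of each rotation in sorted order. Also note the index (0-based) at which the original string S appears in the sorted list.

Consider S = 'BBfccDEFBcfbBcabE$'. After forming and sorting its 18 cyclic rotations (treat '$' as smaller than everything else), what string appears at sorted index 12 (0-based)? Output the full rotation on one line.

All 18 rotations (rotation i = S[i:]+S[:i]):
  rot[0] = BBfccDEFBcfbBcabE$
  rot[1] = BfccDEFBcfbBcabE$B
  rot[2] = fccDEFBcfbBcabE$BB
  rot[3] = ccDEFBcfbBcabE$BBf
  rot[4] = cDEFBcfbBcabE$BBfc
  rot[5] = DEFBcfbBcabE$BBfcc
  rot[6] = EFBcfbBcabE$BBfccD
  rot[7] = FBcfbBcabE$BBfccDE
  rot[8] = BcfbBcabE$BBfccDEF
  rot[9] = cfbBcabE$BBfccDEFB
  rot[10] = fbBcabE$BBfccDEFBc
  rot[11] = bBcabE$BBfccDEFBcf
  rot[12] = BcabE$BBfccDEFBcfb
  rot[13] = cabE$BBfccDEFBcfbB
  rot[14] = abE$BBfccDEFBcfbBc
  rot[15] = bE$BBfccDEFBcfbBca
  rot[16] = E$BBfccDEFBcfbBcab
  rot[17] = $BBfccDEFBcfbBcabE
Sorted (with $ < everything):
  sorted[0] = $BBfccDEFBcfbBcabE
  sorted[1] = BBfccDEFBcfbBcabE$
  sorted[2] = BcabE$BBfccDEFBcfb
  sorted[3] = BcfbBcabE$BBfccDEF
  sorted[4] = BfccDEFBcfbBcabE$B
  sorted[5] = DEFBcfbBcabE$BBfcc
  sorted[6] = E$BBfccDEFBcfbBcab
  sorted[7] = EFBcfbBcabE$BBfccD
  sorted[8] = FBcfbBcabE$BBfccDE
  sorted[9] = abE$BBfccDEFBcfbBc
  sorted[10] = bBcabE$BBfccDEFBcf
  sorted[11] = bE$BBfccDEFBcfbBca
  sorted[12] = cDEFBcfbBcabE$BBfc
  sorted[13] = cabE$BBfccDEFBcfbB
  sorted[14] = ccDEFBcfbBcabE$BBf
  sorted[15] = cfbBcabE$BBfccDEFB
  sorted[16] = fbBcabE$BBfccDEFBc
  sorted[17] = fccDEFBcfbBcabE$BB
sorted[12] = cDEFBcfbBcabE$BBfc

Answer: cDEFBcfbBcabE$BBfc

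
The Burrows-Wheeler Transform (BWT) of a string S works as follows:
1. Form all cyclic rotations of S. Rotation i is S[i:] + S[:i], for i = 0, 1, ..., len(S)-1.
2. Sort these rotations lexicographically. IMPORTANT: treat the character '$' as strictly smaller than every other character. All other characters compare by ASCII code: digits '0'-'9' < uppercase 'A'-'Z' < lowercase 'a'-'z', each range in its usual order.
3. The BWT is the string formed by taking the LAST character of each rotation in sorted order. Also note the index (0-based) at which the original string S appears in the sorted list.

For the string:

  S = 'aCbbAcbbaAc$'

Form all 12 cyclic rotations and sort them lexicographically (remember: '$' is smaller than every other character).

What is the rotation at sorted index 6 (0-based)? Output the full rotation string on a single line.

All 12 rotations (rotation i = S[i:]+S[:i]):
  rot[0] = aCbbAcbbaAc$
  rot[1] = CbbAcbbaAc$a
  rot[2] = bbAcbbaAc$aC
  rot[3] = bAcbbaAc$aCb
  rot[4] = AcbbaAc$aCbb
  rot[5] = cbbaAc$aCbbA
  rot[6] = bbaAc$aCbbAc
  rot[7] = baAc$aCbbAcb
  rot[8] = aAc$aCbbAcbb
  rot[9] = Ac$aCbbAcbba
  rot[10] = c$aCbbAcbbaA
  rot[11] = $aCbbAcbbaAc
Sorted (with $ < everything):
  sorted[0] = $aCbbAcbbaAc
  sorted[1] = Ac$aCbbAcbba
  sorted[2] = AcbbaAc$aCbb
  sorted[3] = CbbAcbbaAc$a
  sorted[4] = aAc$aCbbAcbb
  sorted[5] = aCbbAcbbaAc$
  sorted[6] = bAcbbaAc$aCb
  sorted[7] = baAc$aCbbAcb
  sorted[8] = bbAcbbaAc$aC
  sorted[9] = bbaAc$aCbbAc
  sorted[10] = c$aCbbAcbbaA
  sorted[11] = cbbaAc$aCbbA
sorted[6] = bAcbbaAc$aCb

Answer: bAcbbaAc$aCb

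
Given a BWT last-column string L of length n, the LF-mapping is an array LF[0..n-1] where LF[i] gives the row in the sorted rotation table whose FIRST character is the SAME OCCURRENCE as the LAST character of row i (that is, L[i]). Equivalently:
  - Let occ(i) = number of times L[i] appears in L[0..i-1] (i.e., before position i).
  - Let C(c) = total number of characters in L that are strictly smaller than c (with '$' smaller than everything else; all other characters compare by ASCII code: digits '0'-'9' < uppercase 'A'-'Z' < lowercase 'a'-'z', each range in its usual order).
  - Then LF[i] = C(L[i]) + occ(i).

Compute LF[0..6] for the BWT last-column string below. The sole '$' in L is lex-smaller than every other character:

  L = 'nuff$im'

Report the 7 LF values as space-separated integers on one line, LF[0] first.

Answer: 5 6 1 2 0 3 4

Derivation:
Char counts: '$':1, 'f':2, 'i':1, 'm':1, 'n':1, 'u':1
C (first-col start): C('$')=0, C('f')=1, C('i')=3, C('m')=4, C('n')=5, C('u')=6
L[0]='n': occ=0, LF[0]=C('n')+0=5+0=5
L[1]='u': occ=0, LF[1]=C('u')+0=6+0=6
L[2]='f': occ=0, LF[2]=C('f')+0=1+0=1
L[3]='f': occ=1, LF[3]=C('f')+1=1+1=2
L[4]='$': occ=0, LF[4]=C('$')+0=0+0=0
L[5]='i': occ=0, LF[5]=C('i')+0=3+0=3
L[6]='m': occ=0, LF[6]=C('m')+0=4+0=4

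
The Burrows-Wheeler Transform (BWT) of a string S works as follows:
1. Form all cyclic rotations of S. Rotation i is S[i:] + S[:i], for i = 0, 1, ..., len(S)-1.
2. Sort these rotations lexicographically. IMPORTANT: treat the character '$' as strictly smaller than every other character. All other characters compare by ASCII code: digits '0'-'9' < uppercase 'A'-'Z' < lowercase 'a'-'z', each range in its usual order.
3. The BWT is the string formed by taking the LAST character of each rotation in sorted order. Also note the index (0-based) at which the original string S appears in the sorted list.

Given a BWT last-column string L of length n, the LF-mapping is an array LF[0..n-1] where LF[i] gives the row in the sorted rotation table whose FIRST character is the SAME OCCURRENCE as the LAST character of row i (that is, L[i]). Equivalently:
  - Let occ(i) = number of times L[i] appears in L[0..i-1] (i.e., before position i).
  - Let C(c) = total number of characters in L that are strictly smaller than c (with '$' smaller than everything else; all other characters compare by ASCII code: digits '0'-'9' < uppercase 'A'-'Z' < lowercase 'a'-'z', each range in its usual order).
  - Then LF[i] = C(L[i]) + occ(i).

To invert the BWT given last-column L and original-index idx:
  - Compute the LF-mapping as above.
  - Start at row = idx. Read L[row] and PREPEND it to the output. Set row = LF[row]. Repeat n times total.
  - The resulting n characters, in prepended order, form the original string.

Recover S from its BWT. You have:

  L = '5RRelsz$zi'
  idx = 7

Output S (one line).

LF mapping: 1 2 3 4 6 7 8 0 9 5
Walk LF starting at row 7, prepending L[row]:
  step 1: row=7, L[7]='$', prepend. Next row=LF[7]=0
  step 2: row=0, L[0]='5', prepend. Next row=LF[0]=1
  step 3: row=1, L[1]='R', prepend. Next row=LF[1]=2
  step 4: row=2, L[2]='R', prepend. Next row=LF[2]=3
  step 5: row=3, L[3]='e', prepend. Next row=LF[3]=4
  step 6: row=4, L[4]='l', prepend. Next row=LF[4]=6
  step 7: row=6, L[6]='z', prepend. Next row=LF[6]=8
  step 8: row=8, L[8]='z', prepend. Next row=LF[8]=9
  step 9: row=9, L[9]='i', prepend. Next row=LF[9]=5
  step 10: row=5, L[5]='s', prepend. Next row=LF[5]=7
Reversed output: sizzleRR5$

Answer: sizzleRR5$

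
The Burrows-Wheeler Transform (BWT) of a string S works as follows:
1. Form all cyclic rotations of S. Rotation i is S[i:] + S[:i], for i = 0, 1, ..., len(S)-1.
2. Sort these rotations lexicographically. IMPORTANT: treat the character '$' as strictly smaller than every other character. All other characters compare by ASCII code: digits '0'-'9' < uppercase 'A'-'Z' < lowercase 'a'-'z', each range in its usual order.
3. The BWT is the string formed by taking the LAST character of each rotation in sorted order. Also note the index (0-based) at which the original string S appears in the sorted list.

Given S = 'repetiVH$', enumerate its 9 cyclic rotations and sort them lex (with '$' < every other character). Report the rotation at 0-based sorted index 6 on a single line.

Answer: petiVH$re

Derivation:
All 9 rotations (rotation i = S[i:]+S[:i]):
  rot[0] = repetiVH$
  rot[1] = epetiVH$r
  rot[2] = petiVH$re
  rot[3] = etiVH$rep
  rot[4] = tiVH$repe
  rot[5] = iVH$repet
  rot[6] = VH$repeti
  rot[7] = H$repetiV
  rot[8] = $repetiVH
Sorted (with $ < everything):
  sorted[0] = $repetiVH
  sorted[1] = H$repetiV
  sorted[2] = VH$repeti
  sorted[3] = epetiVH$r
  sorted[4] = etiVH$rep
  sorted[5] = iVH$repet
  sorted[6] = petiVH$re
  sorted[7] = repetiVH$
  sorted[8] = tiVH$repe
sorted[6] = petiVH$re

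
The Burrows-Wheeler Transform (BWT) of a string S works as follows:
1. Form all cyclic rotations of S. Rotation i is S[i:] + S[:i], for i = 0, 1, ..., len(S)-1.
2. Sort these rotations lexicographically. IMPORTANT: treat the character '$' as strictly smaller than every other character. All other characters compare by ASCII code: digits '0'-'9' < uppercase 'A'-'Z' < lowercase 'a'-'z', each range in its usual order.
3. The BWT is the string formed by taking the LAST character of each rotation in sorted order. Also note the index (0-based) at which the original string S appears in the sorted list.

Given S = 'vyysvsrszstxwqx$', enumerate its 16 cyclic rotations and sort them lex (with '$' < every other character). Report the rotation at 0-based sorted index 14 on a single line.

Answer: yysvsrszstxwqx$v

Derivation:
All 16 rotations (rotation i = S[i:]+S[:i]):
  rot[0] = vyysvsrszstxwqx$
  rot[1] = yysvsrszstxwqx$v
  rot[2] = ysvsrszstxwqx$vy
  rot[3] = svsrszstxwqx$vyy
  rot[4] = vsrszstxwqx$vyys
  rot[5] = srszstxwqx$vyysv
  rot[6] = rszstxwqx$vyysvs
  rot[7] = szstxwqx$vyysvsr
  rot[8] = zstxwqx$vyysvsrs
  rot[9] = stxwqx$vyysvsrsz
  rot[10] = txwqx$vyysvsrszs
  rot[11] = xwqx$vyysvsrszst
  rot[12] = wqx$vyysvsrszstx
  rot[13] = qx$vyysvsrszstxw
  rot[14] = x$vyysvsrszstxwq
  rot[15] = $vyysvsrszstxwqx
Sorted (with $ < everything):
  sorted[0] = $vyysvsrszstxwqx
  sorted[1] = qx$vyysvsrszstxw
  sorted[2] = rszstxwqx$vyysvs
  sorted[3] = srszstxwqx$vyysv
  sorted[4] = stxwqx$vyysvsrsz
  sorted[5] = svsrszstxwqx$vyy
  sorted[6] = szstxwqx$vyysvsr
  sorted[7] = txwqx$vyysvsrszs
  sorted[8] = vsrszstxwqx$vyys
  sorted[9] = vyysvsrszstxwqx$
  sorted[10] = wqx$vyysvsrszstx
  sorted[11] = x$vyysvsrszstxwq
  sorted[12] = xwqx$vyysvsrszst
  sorted[13] = ysvsrszstxwqx$vy
  sorted[14] = yysvsrszstxwqx$v
  sorted[15] = zstxwqx$vyysvsrs
sorted[14] = yysvsrszstxwqx$v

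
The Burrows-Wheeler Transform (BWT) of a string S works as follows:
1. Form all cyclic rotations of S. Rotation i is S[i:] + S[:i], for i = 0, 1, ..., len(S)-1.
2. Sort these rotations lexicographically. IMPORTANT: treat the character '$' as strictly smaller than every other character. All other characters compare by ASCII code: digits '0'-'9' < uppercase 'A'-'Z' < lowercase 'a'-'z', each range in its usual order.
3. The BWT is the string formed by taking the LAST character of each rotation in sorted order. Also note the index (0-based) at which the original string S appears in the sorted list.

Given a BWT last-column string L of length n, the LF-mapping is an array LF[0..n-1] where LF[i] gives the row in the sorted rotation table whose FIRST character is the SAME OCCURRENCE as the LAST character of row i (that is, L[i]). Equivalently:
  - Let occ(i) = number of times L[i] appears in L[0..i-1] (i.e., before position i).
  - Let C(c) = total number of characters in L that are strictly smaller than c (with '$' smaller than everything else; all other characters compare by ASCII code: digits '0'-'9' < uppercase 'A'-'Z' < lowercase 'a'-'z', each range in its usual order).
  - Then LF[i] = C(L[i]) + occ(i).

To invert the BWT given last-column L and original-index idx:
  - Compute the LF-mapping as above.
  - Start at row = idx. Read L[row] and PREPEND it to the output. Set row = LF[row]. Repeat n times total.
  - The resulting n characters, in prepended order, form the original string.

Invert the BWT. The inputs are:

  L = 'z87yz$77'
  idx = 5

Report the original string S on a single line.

LF mapping: 6 4 1 5 7 0 2 3
Walk LF starting at row 5, prepending L[row]:
  step 1: row=5, L[5]='$', prepend. Next row=LF[5]=0
  step 2: row=0, L[0]='z', prepend. Next row=LF[0]=6
  step 3: row=6, L[6]='7', prepend. Next row=LF[6]=2
  step 4: row=2, L[2]='7', prepend. Next row=LF[2]=1
  step 5: row=1, L[1]='8', prepend. Next row=LF[1]=4
  step 6: row=4, L[4]='z', prepend. Next row=LF[4]=7
  step 7: row=7, L[7]='7', prepend. Next row=LF[7]=3
  step 8: row=3, L[3]='y', prepend. Next row=LF[3]=5
Reversed output: y7z877z$

Answer: y7z877z$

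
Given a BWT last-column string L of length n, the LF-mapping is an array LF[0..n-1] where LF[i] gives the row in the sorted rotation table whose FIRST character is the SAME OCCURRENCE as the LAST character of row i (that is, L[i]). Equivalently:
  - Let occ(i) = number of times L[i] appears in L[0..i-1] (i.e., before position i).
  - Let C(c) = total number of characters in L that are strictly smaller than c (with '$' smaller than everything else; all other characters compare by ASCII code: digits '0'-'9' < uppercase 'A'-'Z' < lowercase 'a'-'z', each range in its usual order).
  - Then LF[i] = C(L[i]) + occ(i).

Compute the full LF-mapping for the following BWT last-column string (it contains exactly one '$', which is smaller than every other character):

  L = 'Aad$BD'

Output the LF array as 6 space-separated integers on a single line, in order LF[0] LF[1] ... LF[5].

Answer: 1 4 5 0 2 3

Derivation:
Char counts: '$':1, 'A':1, 'B':1, 'D':1, 'a':1, 'd':1
C (first-col start): C('$')=0, C('A')=1, C('B')=2, C('D')=3, C('a')=4, C('d')=5
L[0]='A': occ=0, LF[0]=C('A')+0=1+0=1
L[1]='a': occ=0, LF[1]=C('a')+0=4+0=4
L[2]='d': occ=0, LF[2]=C('d')+0=5+0=5
L[3]='$': occ=0, LF[3]=C('$')+0=0+0=0
L[4]='B': occ=0, LF[4]=C('B')+0=2+0=2
L[5]='D': occ=0, LF[5]=C('D')+0=3+0=3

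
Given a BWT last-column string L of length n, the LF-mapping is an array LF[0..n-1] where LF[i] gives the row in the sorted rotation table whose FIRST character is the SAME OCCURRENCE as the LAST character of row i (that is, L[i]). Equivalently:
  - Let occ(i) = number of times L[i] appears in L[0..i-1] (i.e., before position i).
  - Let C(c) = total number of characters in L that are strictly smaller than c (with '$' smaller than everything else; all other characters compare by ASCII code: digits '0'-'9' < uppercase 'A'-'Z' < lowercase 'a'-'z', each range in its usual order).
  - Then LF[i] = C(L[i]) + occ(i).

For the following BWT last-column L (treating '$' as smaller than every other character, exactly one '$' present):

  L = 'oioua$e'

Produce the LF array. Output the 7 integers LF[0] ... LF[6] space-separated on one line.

Char counts: '$':1, 'a':1, 'e':1, 'i':1, 'o':2, 'u':1
C (first-col start): C('$')=0, C('a')=1, C('e')=2, C('i')=3, C('o')=4, C('u')=6
L[0]='o': occ=0, LF[0]=C('o')+0=4+0=4
L[1]='i': occ=0, LF[1]=C('i')+0=3+0=3
L[2]='o': occ=1, LF[2]=C('o')+1=4+1=5
L[3]='u': occ=0, LF[3]=C('u')+0=6+0=6
L[4]='a': occ=0, LF[4]=C('a')+0=1+0=1
L[5]='$': occ=0, LF[5]=C('$')+0=0+0=0
L[6]='e': occ=0, LF[6]=C('e')+0=2+0=2

Answer: 4 3 5 6 1 0 2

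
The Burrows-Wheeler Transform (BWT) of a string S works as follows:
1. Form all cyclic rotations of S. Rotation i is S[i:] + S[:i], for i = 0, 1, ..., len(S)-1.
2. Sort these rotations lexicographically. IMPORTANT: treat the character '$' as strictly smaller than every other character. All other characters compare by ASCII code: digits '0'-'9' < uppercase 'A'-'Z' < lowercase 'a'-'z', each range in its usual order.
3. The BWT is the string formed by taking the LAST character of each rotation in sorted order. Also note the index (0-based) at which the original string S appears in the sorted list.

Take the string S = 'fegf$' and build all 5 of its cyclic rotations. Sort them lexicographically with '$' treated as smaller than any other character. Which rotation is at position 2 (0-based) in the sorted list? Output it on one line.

All 5 rotations (rotation i = S[i:]+S[:i]):
  rot[0] = fegf$
  rot[1] = egf$f
  rot[2] = gf$fe
  rot[3] = f$feg
  rot[4] = $fegf
Sorted (with $ < everything):
  sorted[0] = $fegf
  sorted[1] = egf$f
  sorted[2] = f$feg
  sorted[3] = fegf$
  sorted[4] = gf$fe
sorted[2] = f$feg

Answer: f$feg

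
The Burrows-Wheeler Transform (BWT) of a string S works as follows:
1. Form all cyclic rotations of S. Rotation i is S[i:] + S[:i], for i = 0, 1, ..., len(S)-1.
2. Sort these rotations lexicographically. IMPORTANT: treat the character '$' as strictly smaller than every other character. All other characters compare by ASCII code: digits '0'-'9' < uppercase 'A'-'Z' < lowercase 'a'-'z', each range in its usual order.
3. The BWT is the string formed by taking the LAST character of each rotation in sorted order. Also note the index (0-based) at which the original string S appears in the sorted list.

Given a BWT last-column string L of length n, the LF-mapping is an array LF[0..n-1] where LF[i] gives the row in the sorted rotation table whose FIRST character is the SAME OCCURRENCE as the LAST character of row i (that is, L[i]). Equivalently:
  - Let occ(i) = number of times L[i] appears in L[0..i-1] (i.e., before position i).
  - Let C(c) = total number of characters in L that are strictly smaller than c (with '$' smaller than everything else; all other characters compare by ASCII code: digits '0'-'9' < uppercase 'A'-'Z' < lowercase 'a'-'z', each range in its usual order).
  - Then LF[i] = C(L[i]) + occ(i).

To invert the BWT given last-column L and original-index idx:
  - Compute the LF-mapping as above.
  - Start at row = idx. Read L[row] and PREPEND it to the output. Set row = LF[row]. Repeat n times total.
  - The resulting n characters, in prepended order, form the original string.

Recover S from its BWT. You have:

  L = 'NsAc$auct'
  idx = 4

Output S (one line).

LF mapping: 2 6 1 4 0 3 8 5 7
Walk LF starting at row 4, prepending L[row]:
  step 1: row=4, L[4]='$', prepend. Next row=LF[4]=0
  step 2: row=0, L[0]='N', prepend. Next row=LF[0]=2
  step 3: row=2, L[2]='A', prepend. Next row=LF[2]=1
  step 4: row=1, L[1]='s', prepend. Next row=LF[1]=6
  step 5: row=6, L[6]='u', prepend. Next row=LF[6]=8
  step 6: row=8, L[8]='t', prepend. Next row=LF[8]=7
  step 7: row=7, L[7]='c', prepend. Next row=LF[7]=5
  step 8: row=5, L[5]='a', prepend. Next row=LF[5]=3
  step 9: row=3, L[3]='c', prepend. Next row=LF[3]=4
Reversed output: cactusAN$

Answer: cactusAN$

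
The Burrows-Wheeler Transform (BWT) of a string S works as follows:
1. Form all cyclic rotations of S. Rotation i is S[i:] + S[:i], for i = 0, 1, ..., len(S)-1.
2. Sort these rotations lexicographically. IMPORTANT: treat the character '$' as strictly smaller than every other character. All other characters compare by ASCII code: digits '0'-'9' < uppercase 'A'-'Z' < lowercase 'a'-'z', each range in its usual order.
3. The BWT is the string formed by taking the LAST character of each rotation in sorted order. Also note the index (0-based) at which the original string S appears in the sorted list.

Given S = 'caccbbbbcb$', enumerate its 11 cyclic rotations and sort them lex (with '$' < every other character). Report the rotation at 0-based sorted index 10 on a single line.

Answer: ccbbbbcb$ca

Derivation:
All 11 rotations (rotation i = S[i:]+S[:i]):
  rot[0] = caccbbbbcb$
  rot[1] = accbbbbcb$c
  rot[2] = ccbbbbcb$ca
  rot[3] = cbbbbcb$cac
  rot[4] = bbbbcb$cacc
  rot[5] = bbbcb$caccb
  rot[6] = bbcb$caccbb
  rot[7] = bcb$caccbbb
  rot[8] = cb$caccbbbb
  rot[9] = b$caccbbbbc
  rot[10] = $caccbbbbcb
Sorted (with $ < everything):
  sorted[0] = $caccbbbbcb
  sorted[1] = accbbbbcb$c
  sorted[2] = b$caccbbbbc
  sorted[3] = bbbbcb$cacc
  sorted[4] = bbbcb$caccb
  sorted[5] = bbcb$caccbb
  sorted[6] = bcb$caccbbb
  sorted[7] = caccbbbbcb$
  sorted[8] = cb$caccbbbb
  sorted[9] = cbbbbcb$cac
  sorted[10] = ccbbbbcb$ca
sorted[10] = ccbbbbcb$ca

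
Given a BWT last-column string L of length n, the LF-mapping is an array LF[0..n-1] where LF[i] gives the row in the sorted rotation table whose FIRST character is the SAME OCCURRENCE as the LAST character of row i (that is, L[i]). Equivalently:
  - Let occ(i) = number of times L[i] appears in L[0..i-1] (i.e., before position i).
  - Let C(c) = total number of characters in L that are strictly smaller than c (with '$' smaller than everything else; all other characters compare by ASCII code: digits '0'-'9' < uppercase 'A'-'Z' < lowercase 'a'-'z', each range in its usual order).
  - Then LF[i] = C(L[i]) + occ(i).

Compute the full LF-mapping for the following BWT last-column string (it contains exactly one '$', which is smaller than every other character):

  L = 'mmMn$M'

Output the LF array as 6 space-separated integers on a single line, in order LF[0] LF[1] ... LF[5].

Char counts: '$':1, 'M':2, 'm':2, 'n':1
C (first-col start): C('$')=0, C('M')=1, C('m')=3, C('n')=5
L[0]='m': occ=0, LF[0]=C('m')+0=3+0=3
L[1]='m': occ=1, LF[1]=C('m')+1=3+1=4
L[2]='M': occ=0, LF[2]=C('M')+0=1+0=1
L[3]='n': occ=0, LF[3]=C('n')+0=5+0=5
L[4]='$': occ=0, LF[4]=C('$')+0=0+0=0
L[5]='M': occ=1, LF[5]=C('M')+1=1+1=2

Answer: 3 4 1 5 0 2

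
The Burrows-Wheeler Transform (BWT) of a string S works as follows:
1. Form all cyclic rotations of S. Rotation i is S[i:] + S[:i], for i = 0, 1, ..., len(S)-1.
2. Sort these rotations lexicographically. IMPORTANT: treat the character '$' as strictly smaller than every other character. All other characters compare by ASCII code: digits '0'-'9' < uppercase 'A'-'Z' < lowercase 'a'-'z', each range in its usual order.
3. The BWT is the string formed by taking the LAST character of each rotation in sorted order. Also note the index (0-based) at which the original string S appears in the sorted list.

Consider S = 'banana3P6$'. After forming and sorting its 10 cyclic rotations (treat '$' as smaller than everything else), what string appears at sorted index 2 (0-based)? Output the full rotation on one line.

Answer: 6$banana3P

Derivation:
All 10 rotations (rotation i = S[i:]+S[:i]):
  rot[0] = banana3P6$
  rot[1] = anana3P6$b
  rot[2] = nana3P6$ba
  rot[3] = ana3P6$ban
  rot[4] = na3P6$bana
  rot[5] = a3P6$banan
  rot[6] = 3P6$banana
  rot[7] = P6$banana3
  rot[8] = 6$banana3P
  rot[9] = $banana3P6
Sorted (with $ < everything):
  sorted[0] = $banana3P6
  sorted[1] = 3P6$banana
  sorted[2] = 6$banana3P
  sorted[3] = P6$banana3
  sorted[4] = a3P6$banan
  sorted[5] = ana3P6$ban
  sorted[6] = anana3P6$b
  sorted[7] = banana3P6$
  sorted[8] = na3P6$bana
  sorted[9] = nana3P6$ba
sorted[2] = 6$banana3P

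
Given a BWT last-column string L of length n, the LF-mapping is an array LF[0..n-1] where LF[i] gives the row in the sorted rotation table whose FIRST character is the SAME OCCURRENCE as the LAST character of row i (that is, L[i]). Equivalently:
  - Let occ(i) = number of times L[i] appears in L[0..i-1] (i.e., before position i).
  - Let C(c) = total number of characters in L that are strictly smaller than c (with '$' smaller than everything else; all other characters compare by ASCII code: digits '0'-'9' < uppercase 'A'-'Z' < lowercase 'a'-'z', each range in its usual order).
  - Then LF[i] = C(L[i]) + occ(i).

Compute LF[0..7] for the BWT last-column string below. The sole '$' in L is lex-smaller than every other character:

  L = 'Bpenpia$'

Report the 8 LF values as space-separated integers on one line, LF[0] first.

Answer: 1 6 3 5 7 4 2 0

Derivation:
Char counts: '$':1, 'B':1, 'a':1, 'e':1, 'i':1, 'n':1, 'p':2
C (first-col start): C('$')=0, C('B')=1, C('a')=2, C('e')=3, C('i')=4, C('n')=5, C('p')=6
L[0]='B': occ=0, LF[0]=C('B')+0=1+0=1
L[1]='p': occ=0, LF[1]=C('p')+0=6+0=6
L[2]='e': occ=0, LF[2]=C('e')+0=3+0=3
L[3]='n': occ=0, LF[3]=C('n')+0=5+0=5
L[4]='p': occ=1, LF[4]=C('p')+1=6+1=7
L[5]='i': occ=0, LF[5]=C('i')+0=4+0=4
L[6]='a': occ=0, LF[6]=C('a')+0=2+0=2
L[7]='$': occ=0, LF[7]=C('$')+0=0+0=0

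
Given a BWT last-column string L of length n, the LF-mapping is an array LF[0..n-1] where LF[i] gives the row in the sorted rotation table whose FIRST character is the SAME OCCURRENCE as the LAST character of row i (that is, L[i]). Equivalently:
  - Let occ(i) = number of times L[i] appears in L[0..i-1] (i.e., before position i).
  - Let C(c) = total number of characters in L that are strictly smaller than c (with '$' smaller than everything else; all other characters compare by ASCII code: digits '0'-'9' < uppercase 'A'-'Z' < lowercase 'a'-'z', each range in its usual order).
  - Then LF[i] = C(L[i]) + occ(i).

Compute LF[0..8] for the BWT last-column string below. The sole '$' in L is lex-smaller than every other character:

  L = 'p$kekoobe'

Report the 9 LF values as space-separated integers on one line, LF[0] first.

Answer: 8 0 4 2 5 6 7 1 3

Derivation:
Char counts: '$':1, 'b':1, 'e':2, 'k':2, 'o':2, 'p':1
C (first-col start): C('$')=0, C('b')=1, C('e')=2, C('k')=4, C('o')=6, C('p')=8
L[0]='p': occ=0, LF[0]=C('p')+0=8+0=8
L[1]='$': occ=0, LF[1]=C('$')+0=0+0=0
L[2]='k': occ=0, LF[2]=C('k')+0=4+0=4
L[3]='e': occ=0, LF[3]=C('e')+0=2+0=2
L[4]='k': occ=1, LF[4]=C('k')+1=4+1=5
L[5]='o': occ=0, LF[5]=C('o')+0=6+0=6
L[6]='o': occ=1, LF[6]=C('o')+1=6+1=7
L[7]='b': occ=0, LF[7]=C('b')+0=1+0=1
L[8]='e': occ=1, LF[8]=C('e')+1=2+1=3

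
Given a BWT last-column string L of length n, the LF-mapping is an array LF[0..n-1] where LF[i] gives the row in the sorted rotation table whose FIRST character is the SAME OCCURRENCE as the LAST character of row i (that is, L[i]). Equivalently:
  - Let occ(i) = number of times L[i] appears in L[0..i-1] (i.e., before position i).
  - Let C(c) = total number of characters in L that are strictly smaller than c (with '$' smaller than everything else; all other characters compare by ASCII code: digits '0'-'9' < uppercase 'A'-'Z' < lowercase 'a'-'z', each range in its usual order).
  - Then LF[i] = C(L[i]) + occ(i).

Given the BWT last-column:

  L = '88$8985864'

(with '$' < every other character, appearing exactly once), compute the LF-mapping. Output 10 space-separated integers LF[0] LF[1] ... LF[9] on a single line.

Answer: 4 5 0 6 9 7 2 8 3 1

Derivation:
Char counts: '$':1, '4':1, '5':1, '6':1, '8':5, '9':1
C (first-col start): C('$')=0, C('4')=1, C('5')=2, C('6')=3, C('8')=4, C('9')=9
L[0]='8': occ=0, LF[0]=C('8')+0=4+0=4
L[1]='8': occ=1, LF[1]=C('8')+1=4+1=5
L[2]='$': occ=0, LF[2]=C('$')+0=0+0=0
L[3]='8': occ=2, LF[3]=C('8')+2=4+2=6
L[4]='9': occ=0, LF[4]=C('9')+0=9+0=9
L[5]='8': occ=3, LF[5]=C('8')+3=4+3=7
L[6]='5': occ=0, LF[6]=C('5')+0=2+0=2
L[7]='8': occ=4, LF[7]=C('8')+4=4+4=8
L[8]='6': occ=0, LF[8]=C('6')+0=3+0=3
L[9]='4': occ=0, LF[9]=C('4')+0=1+0=1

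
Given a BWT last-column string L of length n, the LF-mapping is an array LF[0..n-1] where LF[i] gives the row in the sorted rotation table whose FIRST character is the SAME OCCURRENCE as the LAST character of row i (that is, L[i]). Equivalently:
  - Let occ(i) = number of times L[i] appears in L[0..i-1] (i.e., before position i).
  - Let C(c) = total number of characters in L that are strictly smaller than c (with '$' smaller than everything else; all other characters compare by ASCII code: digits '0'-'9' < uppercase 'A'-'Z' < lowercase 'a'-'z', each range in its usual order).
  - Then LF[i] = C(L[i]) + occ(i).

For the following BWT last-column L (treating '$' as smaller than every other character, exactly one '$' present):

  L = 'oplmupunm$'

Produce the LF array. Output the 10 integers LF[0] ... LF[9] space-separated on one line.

Char counts: '$':1, 'l':1, 'm':2, 'n':1, 'o':1, 'p':2, 'u':2
C (first-col start): C('$')=0, C('l')=1, C('m')=2, C('n')=4, C('o')=5, C('p')=6, C('u')=8
L[0]='o': occ=0, LF[0]=C('o')+0=5+0=5
L[1]='p': occ=0, LF[1]=C('p')+0=6+0=6
L[2]='l': occ=0, LF[2]=C('l')+0=1+0=1
L[3]='m': occ=0, LF[3]=C('m')+0=2+0=2
L[4]='u': occ=0, LF[4]=C('u')+0=8+0=8
L[5]='p': occ=1, LF[5]=C('p')+1=6+1=7
L[6]='u': occ=1, LF[6]=C('u')+1=8+1=9
L[7]='n': occ=0, LF[7]=C('n')+0=4+0=4
L[8]='m': occ=1, LF[8]=C('m')+1=2+1=3
L[9]='$': occ=0, LF[9]=C('$')+0=0+0=0

Answer: 5 6 1 2 8 7 9 4 3 0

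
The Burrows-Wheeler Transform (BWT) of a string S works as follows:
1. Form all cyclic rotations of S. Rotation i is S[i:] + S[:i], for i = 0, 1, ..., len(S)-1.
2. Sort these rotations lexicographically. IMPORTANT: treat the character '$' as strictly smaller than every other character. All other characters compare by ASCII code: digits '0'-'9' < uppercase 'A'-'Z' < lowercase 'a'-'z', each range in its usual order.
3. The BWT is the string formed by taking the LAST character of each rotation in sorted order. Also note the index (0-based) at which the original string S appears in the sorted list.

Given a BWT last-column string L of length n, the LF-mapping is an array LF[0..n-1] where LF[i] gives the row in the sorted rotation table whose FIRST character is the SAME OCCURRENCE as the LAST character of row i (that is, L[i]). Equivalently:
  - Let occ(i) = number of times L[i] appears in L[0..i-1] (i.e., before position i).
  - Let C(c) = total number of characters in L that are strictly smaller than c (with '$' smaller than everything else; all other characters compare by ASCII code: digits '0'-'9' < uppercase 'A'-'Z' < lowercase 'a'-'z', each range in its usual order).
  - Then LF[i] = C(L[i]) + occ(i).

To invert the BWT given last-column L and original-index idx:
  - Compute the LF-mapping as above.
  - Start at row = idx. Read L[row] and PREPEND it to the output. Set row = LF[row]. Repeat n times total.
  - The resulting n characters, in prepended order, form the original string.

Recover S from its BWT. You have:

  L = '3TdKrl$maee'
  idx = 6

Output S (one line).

LF mapping: 1 3 5 2 10 8 0 9 4 6 7
Walk LF starting at row 6, prepending L[row]:
  step 1: row=6, L[6]='$', prepend. Next row=LF[6]=0
  step 2: row=0, L[0]='3', prepend. Next row=LF[0]=1
  step 3: row=1, L[1]='T', prepend. Next row=LF[1]=3
  step 4: row=3, L[3]='K', prepend. Next row=LF[3]=2
  step 5: row=2, L[2]='d', prepend. Next row=LF[2]=5
  step 6: row=5, L[5]='l', prepend. Next row=LF[5]=8
  step 7: row=8, L[8]='a', prepend. Next row=LF[8]=4
  step 8: row=4, L[4]='r', prepend. Next row=LF[4]=10
  step 9: row=10, L[10]='e', prepend. Next row=LF[10]=7
  step 10: row=7, L[7]='m', prepend. Next row=LF[7]=9
  step 11: row=9, L[9]='e', prepend. Next row=LF[9]=6
Reversed output: emeraldKT3$

Answer: emeraldKT3$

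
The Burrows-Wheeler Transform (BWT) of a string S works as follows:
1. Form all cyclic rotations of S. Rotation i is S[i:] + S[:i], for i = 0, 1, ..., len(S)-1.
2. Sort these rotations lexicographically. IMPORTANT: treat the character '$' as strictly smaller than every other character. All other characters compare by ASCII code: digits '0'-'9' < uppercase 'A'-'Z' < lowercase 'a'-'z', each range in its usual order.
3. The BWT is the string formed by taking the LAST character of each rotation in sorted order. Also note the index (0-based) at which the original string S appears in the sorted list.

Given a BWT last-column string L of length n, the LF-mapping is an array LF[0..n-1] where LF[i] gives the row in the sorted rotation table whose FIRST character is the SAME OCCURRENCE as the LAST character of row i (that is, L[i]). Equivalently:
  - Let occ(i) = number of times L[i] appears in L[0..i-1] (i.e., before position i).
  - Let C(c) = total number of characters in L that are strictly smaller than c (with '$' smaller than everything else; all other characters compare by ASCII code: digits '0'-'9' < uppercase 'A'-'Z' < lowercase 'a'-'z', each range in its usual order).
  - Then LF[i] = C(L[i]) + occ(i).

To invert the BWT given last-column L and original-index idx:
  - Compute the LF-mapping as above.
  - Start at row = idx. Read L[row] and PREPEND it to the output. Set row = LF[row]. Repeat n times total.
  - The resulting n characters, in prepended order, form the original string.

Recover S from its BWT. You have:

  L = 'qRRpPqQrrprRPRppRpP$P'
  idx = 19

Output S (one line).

Answer: rRpPrRPpRpppqQRPPrRq$

Derivation:
LF mapping: 16 6 7 11 1 17 5 18 19 12 20 8 2 9 13 14 10 15 3 0 4
Walk LF starting at row 19, prepending L[row]:
  step 1: row=19, L[19]='$', prepend. Next row=LF[19]=0
  step 2: row=0, L[0]='q', prepend. Next row=LF[0]=16
  step 3: row=16, L[16]='R', prepend. Next row=LF[16]=10
  step 4: row=10, L[10]='r', prepend. Next row=LF[10]=20
  step 5: row=20, L[20]='P', prepend. Next row=LF[20]=4
  step 6: row=4, L[4]='P', prepend. Next row=LF[4]=1
  step 7: row=1, L[1]='R', prepend. Next row=LF[1]=6
  step 8: row=6, L[6]='Q', prepend. Next row=LF[6]=5
  step 9: row=5, L[5]='q', prepend. Next row=LF[5]=17
  step 10: row=17, L[17]='p', prepend. Next row=LF[17]=15
  step 11: row=15, L[15]='p', prepend. Next row=LF[15]=14
  step 12: row=14, L[14]='p', prepend. Next row=LF[14]=13
  step 13: row=13, L[13]='R', prepend. Next row=LF[13]=9
  step 14: row=9, L[9]='p', prepend. Next row=LF[9]=12
  step 15: row=12, L[12]='P', prepend. Next row=LF[12]=2
  step 16: row=2, L[2]='R', prepend. Next row=LF[2]=7
  step 17: row=7, L[7]='r', prepend. Next row=LF[7]=18
  step 18: row=18, L[18]='P', prepend. Next row=LF[18]=3
  step 19: row=3, L[3]='p', prepend. Next row=LF[3]=11
  step 20: row=11, L[11]='R', prepend. Next row=LF[11]=8
  step 21: row=8, L[8]='r', prepend. Next row=LF[8]=19
Reversed output: rRpPrRPpRpppqQRPPrRq$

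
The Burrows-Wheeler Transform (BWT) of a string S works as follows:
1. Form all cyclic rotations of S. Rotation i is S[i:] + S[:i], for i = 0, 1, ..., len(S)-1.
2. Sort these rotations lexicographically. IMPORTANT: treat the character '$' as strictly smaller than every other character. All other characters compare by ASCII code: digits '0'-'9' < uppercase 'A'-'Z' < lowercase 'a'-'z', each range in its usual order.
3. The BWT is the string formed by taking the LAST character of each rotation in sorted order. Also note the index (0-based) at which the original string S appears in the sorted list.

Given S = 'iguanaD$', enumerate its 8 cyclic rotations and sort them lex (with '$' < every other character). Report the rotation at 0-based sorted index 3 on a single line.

All 8 rotations (rotation i = S[i:]+S[:i]):
  rot[0] = iguanaD$
  rot[1] = guanaD$i
  rot[2] = uanaD$ig
  rot[3] = anaD$igu
  rot[4] = naD$igua
  rot[5] = aD$iguan
  rot[6] = D$iguana
  rot[7] = $iguanaD
Sorted (with $ < everything):
  sorted[0] = $iguanaD
  sorted[1] = D$iguana
  sorted[2] = aD$iguan
  sorted[3] = anaD$igu
  sorted[4] = guanaD$i
  sorted[5] = iguanaD$
  sorted[6] = naD$igua
  sorted[7] = uanaD$ig
sorted[3] = anaD$igu

Answer: anaD$igu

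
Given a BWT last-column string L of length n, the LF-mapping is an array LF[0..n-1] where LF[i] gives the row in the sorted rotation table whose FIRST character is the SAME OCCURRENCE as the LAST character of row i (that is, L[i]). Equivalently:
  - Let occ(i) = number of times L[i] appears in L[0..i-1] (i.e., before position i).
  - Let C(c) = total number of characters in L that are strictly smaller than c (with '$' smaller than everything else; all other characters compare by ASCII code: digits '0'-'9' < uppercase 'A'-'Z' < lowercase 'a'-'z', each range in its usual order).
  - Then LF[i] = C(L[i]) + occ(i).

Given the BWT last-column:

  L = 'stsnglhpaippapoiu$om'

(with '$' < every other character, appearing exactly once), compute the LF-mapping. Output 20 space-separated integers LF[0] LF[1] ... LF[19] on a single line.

Char counts: '$':1, 'a':2, 'g':1, 'h':1, 'i':2, 'l':1, 'm':1, 'n':1, 'o':2, 'p':4, 's':2, 't':1, 'u':1
C (first-col start): C('$')=0, C('a')=1, C('g')=3, C('h')=4, C('i')=5, C('l')=7, C('m')=8, C('n')=9, C('o')=10, C('p')=12, C('s')=16, C('t')=18, C('u')=19
L[0]='s': occ=0, LF[0]=C('s')+0=16+0=16
L[1]='t': occ=0, LF[1]=C('t')+0=18+0=18
L[2]='s': occ=1, LF[2]=C('s')+1=16+1=17
L[3]='n': occ=0, LF[3]=C('n')+0=9+0=9
L[4]='g': occ=0, LF[4]=C('g')+0=3+0=3
L[5]='l': occ=0, LF[5]=C('l')+0=7+0=7
L[6]='h': occ=0, LF[6]=C('h')+0=4+0=4
L[7]='p': occ=0, LF[7]=C('p')+0=12+0=12
L[8]='a': occ=0, LF[8]=C('a')+0=1+0=1
L[9]='i': occ=0, LF[9]=C('i')+0=5+0=5
L[10]='p': occ=1, LF[10]=C('p')+1=12+1=13
L[11]='p': occ=2, LF[11]=C('p')+2=12+2=14
L[12]='a': occ=1, LF[12]=C('a')+1=1+1=2
L[13]='p': occ=3, LF[13]=C('p')+3=12+3=15
L[14]='o': occ=0, LF[14]=C('o')+0=10+0=10
L[15]='i': occ=1, LF[15]=C('i')+1=5+1=6
L[16]='u': occ=0, LF[16]=C('u')+0=19+0=19
L[17]='$': occ=0, LF[17]=C('$')+0=0+0=0
L[18]='o': occ=1, LF[18]=C('o')+1=10+1=11
L[19]='m': occ=0, LF[19]=C('m')+0=8+0=8

Answer: 16 18 17 9 3 7 4 12 1 5 13 14 2 15 10 6 19 0 11 8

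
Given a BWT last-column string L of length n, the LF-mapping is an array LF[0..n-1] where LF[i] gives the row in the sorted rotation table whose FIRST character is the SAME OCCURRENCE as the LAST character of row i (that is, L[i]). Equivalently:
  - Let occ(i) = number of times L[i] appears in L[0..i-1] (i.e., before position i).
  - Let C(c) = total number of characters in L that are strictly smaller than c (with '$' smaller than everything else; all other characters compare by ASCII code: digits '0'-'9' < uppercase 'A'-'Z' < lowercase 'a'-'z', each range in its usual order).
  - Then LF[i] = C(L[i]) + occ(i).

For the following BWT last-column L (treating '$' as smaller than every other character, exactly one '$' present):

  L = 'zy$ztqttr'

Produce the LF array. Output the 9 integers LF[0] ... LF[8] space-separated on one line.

Answer: 7 6 0 8 3 1 4 5 2

Derivation:
Char counts: '$':1, 'q':1, 'r':1, 't':3, 'y':1, 'z':2
C (first-col start): C('$')=0, C('q')=1, C('r')=2, C('t')=3, C('y')=6, C('z')=7
L[0]='z': occ=0, LF[0]=C('z')+0=7+0=7
L[1]='y': occ=0, LF[1]=C('y')+0=6+0=6
L[2]='$': occ=0, LF[2]=C('$')+0=0+0=0
L[3]='z': occ=1, LF[3]=C('z')+1=7+1=8
L[4]='t': occ=0, LF[4]=C('t')+0=3+0=3
L[5]='q': occ=0, LF[5]=C('q')+0=1+0=1
L[6]='t': occ=1, LF[6]=C('t')+1=3+1=4
L[7]='t': occ=2, LF[7]=C('t')+2=3+2=5
L[8]='r': occ=0, LF[8]=C('r')+0=2+0=2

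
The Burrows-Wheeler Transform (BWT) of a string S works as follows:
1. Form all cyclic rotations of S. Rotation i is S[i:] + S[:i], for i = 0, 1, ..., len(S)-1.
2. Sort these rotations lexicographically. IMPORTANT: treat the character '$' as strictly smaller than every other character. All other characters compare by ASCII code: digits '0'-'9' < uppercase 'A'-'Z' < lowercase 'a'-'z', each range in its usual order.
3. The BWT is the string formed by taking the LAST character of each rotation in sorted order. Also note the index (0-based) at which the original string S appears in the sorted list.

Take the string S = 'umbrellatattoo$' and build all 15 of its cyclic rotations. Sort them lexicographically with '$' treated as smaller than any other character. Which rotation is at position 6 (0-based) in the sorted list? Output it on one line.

Answer: llatattoo$umbre

Derivation:
All 15 rotations (rotation i = S[i:]+S[:i]):
  rot[0] = umbrellatattoo$
  rot[1] = mbrellatattoo$u
  rot[2] = brellatattoo$um
  rot[3] = rellatattoo$umb
  rot[4] = ellatattoo$umbr
  rot[5] = llatattoo$umbre
  rot[6] = latattoo$umbrel
  rot[7] = atattoo$umbrell
  rot[8] = tattoo$umbrella
  rot[9] = attoo$umbrellat
  rot[10] = ttoo$umbrellata
  rot[11] = too$umbrellatat
  rot[12] = oo$umbrellatatt
  rot[13] = o$umbrellatatto
  rot[14] = $umbrellatattoo
Sorted (with $ < everything):
  sorted[0] = $umbrellatattoo
  sorted[1] = atattoo$umbrell
  sorted[2] = attoo$umbrellat
  sorted[3] = brellatattoo$um
  sorted[4] = ellatattoo$umbr
  sorted[5] = latattoo$umbrel
  sorted[6] = llatattoo$umbre
  sorted[7] = mbrellatattoo$u
  sorted[8] = o$umbrellatatto
  sorted[9] = oo$umbrellatatt
  sorted[10] = rellatattoo$umb
  sorted[11] = tattoo$umbrella
  sorted[12] = too$umbrellatat
  sorted[13] = ttoo$umbrellata
  sorted[14] = umbrellatattoo$
sorted[6] = llatattoo$umbre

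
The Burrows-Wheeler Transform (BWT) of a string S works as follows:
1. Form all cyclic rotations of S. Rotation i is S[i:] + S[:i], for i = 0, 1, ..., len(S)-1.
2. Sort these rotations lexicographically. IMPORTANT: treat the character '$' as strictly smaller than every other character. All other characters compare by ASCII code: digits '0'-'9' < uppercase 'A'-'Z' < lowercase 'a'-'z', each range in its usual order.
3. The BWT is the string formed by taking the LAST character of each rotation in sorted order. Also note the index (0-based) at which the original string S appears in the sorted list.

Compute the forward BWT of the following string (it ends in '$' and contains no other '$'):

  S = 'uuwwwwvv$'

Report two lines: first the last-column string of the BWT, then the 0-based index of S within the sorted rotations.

Answer: v$uvwwwwu
1

Derivation:
All 9 rotations (rotation i = S[i:]+S[:i]):
  rot[0] = uuwwwwvv$
  rot[1] = uwwwwvv$u
  rot[2] = wwwwvv$uu
  rot[3] = wwwvv$uuw
  rot[4] = wwvv$uuww
  rot[5] = wvv$uuwww
  rot[6] = vv$uuwwww
  rot[7] = v$uuwwwwv
  rot[8] = $uuwwwwvv
Sorted (with $ < everything):
  sorted[0] = $uuwwwwvv  (last char: 'v')
  sorted[1] = uuwwwwvv$  (last char: '$')
  sorted[2] = uwwwwvv$u  (last char: 'u')
  sorted[3] = v$uuwwwwv  (last char: 'v')
  sorted[4] = vv$uuwwww  (last char: 'w')
  sorted[5] = wvv$uuwww  (last char: 'w')
  sorted[6] = wwvv$uuww  (last char: 'w')
  sorted[7] = wwwvv$uuw  (last char: 'w')
  sorted[8] = wwwwvv$uu  (last char: 'u')
Last column: v$uvwwwwu
Original string S is at sorted index 1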